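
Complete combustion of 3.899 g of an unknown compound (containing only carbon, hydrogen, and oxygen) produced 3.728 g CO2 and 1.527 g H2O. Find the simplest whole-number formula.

mol C = 3.728 / 44.01 = 0.08471; mass C = 0.08471 × 12.01 = 1.017 g
mol H = 2 × (1.527 / 18.02) = 0.1695; mass H = 0.1695 × 1.008 = 0.1708 g
mass O = 3.899 − (1.188) = 2.711 g → mol O = 0.1694
Smallest is C at 0.08471 mol; normalising gives C 1.000, H 2.001, O 2.000
→ CH2O2

CH2O2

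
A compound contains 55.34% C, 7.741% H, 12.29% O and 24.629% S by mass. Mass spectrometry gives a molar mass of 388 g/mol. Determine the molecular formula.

Assume 100 g: 55.34 g C, 7.741 g H, 12.29 g O, 24.629 g S.
n(C) = 55.34/12.01 = 4.608, n(H) = 7.741/1.008 = 7.68, n(O) = 12.29/16.00 = 0.7681, n(S) = 24.629/32.07 = 0.768
Ratios (÷ 0.768): C 6.000, H 10.000, O 1.000, S 1.000
→ C6H10OS
Empirical-formula mass = 130.21 g/mol
n = 388 / 130.21 = 2.98 ≈ 3
Molecular formula = (C6H10OS)×3 = C18H30O3S3

C18H30O3S3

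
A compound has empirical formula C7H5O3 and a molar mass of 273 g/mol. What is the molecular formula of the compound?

C14H10O6

Empirical-formula mass = 137.11 g/mol
n = 273 / 137.11 = 1.99 ≈ 2
Molecular formula = (C7H5O3)2 = C14H10O6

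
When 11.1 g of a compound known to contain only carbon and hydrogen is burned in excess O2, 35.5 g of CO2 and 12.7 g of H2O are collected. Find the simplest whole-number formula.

C4H7

mol C = 35.5 / 44.01 = 0.8066; mass C = 0.8066 × 12.01 = 9.688 g
mol H = 2 × (12.7 / 18.02) = 1.410; mass H = 1.410 × 1.008 = 1.421 g
Ratios (÷ 0.8066): C 1.000, H 1.747
×4: C 4.00, H 6.99 → C4H7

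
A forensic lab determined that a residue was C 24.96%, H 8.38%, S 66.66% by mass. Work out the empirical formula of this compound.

CH4S

Assume 100 g: 24.96 g C, 8.38 g H, 66.66 g S.
C: 24.96 g ÷ 12.01 g/mol = 2.078 mol
H: 8.38 g ÷ 1.008 g/mol = 8.313 mol
S: 66.66 g ÷ 32.07 g/mol = 2.079 mol
Divide by the smallest (2.078 mol C): C 1.000, H 4.000, S 1.000
≈ 1:4:1 → CH4S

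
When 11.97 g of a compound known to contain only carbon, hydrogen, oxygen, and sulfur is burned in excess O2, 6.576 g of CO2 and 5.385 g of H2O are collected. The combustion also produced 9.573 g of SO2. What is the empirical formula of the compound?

CH4O2S

mol C = 6.576 / 44.01 = 0.1494; mass C = 0.1494 × 12.01 = 1.795 g
mol H = 2 × (5.385 / 18.02) = 0.5977; mass H = 0.5977 × 1.008 = 0.6025 g
mol S = 9.573 / 64.07 = 0.1494; mass S = 4.792 g
mass O = 11.97 − (7.189) = 4.781 g → mol O = 0.2988
Divide by the smallest (0.1494 mol S): C 1.000, H 4.000, O 2.000, S 1.000
→ CH4O2S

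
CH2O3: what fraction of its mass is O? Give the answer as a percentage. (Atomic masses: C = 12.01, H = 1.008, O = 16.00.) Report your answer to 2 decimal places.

Molar mass = 1(12.01) + 2(1.008) + 3(16.00) = 62.026 g/mol
Mass of O per mole = 3 × 16.00 = 48.000 g
% O = 48.000 / 62.026 × 100 = 77.39%

77.39%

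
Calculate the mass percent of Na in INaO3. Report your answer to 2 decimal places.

11.62%

Molar mass = 1(126.90) + 1(22.99) + 3(16.00) = 197.890 g/mol
Mass of Na per mole = 1 × 22.99 = 22.990 g
% Na = 22.990 / 197.890 × 100 = 11.62%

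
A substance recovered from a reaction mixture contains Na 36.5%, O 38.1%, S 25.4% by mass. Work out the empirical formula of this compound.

Assume 100 g: 36.5 g Na, 38.1 g O, 25.4 g S.
n(Na) = 36.5/22.99 = 1.588, n(O) = 38.1/16.00 = 2.381, n(S) = 25.4/32.07 = 0.792
Smallest is S at 0.792 mol; normalising gives Na 2.005, O 3.007, S 1.000
≈ 2:3:1 → Na2O3S

Na2O3S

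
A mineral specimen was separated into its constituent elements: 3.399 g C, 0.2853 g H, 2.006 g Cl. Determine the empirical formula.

C5H5Cl

Moles — C: 3.399 / 12.01 = 0.283 mol; H: 0.2853 / 1.008 = 0.283 mol; Cl: 2.006 / 35.45 = 0.05659 mol
Smallest is Cl at 0.05659 mol; normalising gives C 5.001, H 5.002, Cl 1.000
≈ 5:5:1 → C5H5Cl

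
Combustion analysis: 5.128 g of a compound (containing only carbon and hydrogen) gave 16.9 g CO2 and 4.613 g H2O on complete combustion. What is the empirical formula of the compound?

mol C = 16.9 / 44.01 = 0.3840; mass C = 0.3840 × 12.01 = 4.612 g
mol H = 2 × (4.613 / 18.02) = 0.5120; mass H = 0.5120 × 1.008 = 0.5161 g
Smallest is C at 0.384 mol; normalising gives C 1.000, H 1.333
Scaling by 3: C 3.00, H 4.00 → C3H4

C3H4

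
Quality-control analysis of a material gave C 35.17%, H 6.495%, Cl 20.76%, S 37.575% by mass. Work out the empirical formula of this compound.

Assume 100 g: 35.17 g C, 6.495 g H, 20.76 g Cl, 37.575 g S.
n(C) = 35.17/12.01 = 2.928, n(H) = 6.495/1.008 = 6.443, n(Cl) = 20.76/35.45 = 0.5856, n(S) = 37.575/32.07 = 1.172
Divide by the smallest (0.5856 mol Cl): C 5.001, H 11.003, Cl 1.000, S 2.001
≈ 5:11:1:2 → C5H11ClS2

C5H11ClS2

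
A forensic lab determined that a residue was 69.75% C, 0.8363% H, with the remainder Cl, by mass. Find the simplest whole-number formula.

Assume 100 g: 69.75 g C, 0.8363 g H, 29.414 g Cl.
n(C) = 69.75/12.01 = 5.808, n(H) = 0.8363/1.008 = 0.8297, n(Cl) = 29.414/35.45 = 0.8297
Smallest is H at 0.8297 mol; normalising gives C 7.000, H 1.000, Cl 1.000
→ C7HCl

C7HCl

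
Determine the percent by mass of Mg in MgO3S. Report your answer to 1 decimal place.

Molar mass = 1(24.31) + 3(16.00) + 1(32.07) = 104.380 g/mol
Mass of Mg per mole = 1 × 24.31 = 24.310 g
% Mg = 24.310 / 104.380 × 100 = 23.3%

23.3%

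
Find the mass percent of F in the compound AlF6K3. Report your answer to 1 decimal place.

44.1%

Molar mass = 1(26.98) + 6(19.00) + 3(39.10) = 258.280 g/mol
Mass of F per mole = 6 × 19.00 = 114.000 g
% F = 114.000 / 258.280 × 100 = 44.1%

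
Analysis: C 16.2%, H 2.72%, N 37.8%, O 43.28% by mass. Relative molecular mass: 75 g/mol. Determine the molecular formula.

Assume 100 g: 16.2 g C, 2.72 g H, 37.8 g N, 43.28 g O.
Moles — C: 16.2 / 12.01 = 1.349 mol; H: 2.72 / 1.008 = 2.698 mol; N: 37.8 / 14.01 = 2.698 mol; O: 43.28 / 16.00 = 2.705 mol
Ratios (÷ 1.349): C 1.000, H 2.000, N 2.000, O 2.005
Ratio ≈ 1:2:2:2, so the empirical formula is CH2N2O2
Empirical-formula mass = 74.05 g/mol
n = 75 / 74.05 = 1.01 ≈ 1
Molecular formula = empirical formula = CH2N2O2

CH2N2O2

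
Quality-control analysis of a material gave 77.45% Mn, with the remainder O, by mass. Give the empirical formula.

MnO

Assume 100 g: 77.45 g Mn, 22.55 g O.
n(Mn) = 77.45/54.94 = 1.41, n(O) = 22.55/16.00 = 1.409
Ratios (÷ 1.409): Mn 1.000, O 1.000
→ MnO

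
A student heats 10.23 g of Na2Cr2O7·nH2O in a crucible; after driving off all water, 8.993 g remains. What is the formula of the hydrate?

Mass of water lost = 10.23 − 8.993 = 1.237 g → 1.237 / 18.02 = 0.06865 mol H2O
Molar mass of Na2Cr2O7 = 261.98 g/mol → mol Na2Cr2O7 = 8.993 / 261.98 = 0.03433
n = 0.06865 / 0.03433 = 2.00 ≈ 2 → Na2Cr2O7·2H2O

Na2Cr2O7·2H2O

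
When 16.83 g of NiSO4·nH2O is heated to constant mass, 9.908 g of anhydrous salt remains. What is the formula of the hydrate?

Mass of water lost = 16.83 − 9.908 = 6.922 g → 6.922 / 18.02 = 0.3841 mol H2O
Molar mass of NiSO4 = 154.76 g/mol → mol NiSO4 = 9.908 / 154.76 = 0.06402
n = 0.3841 / 0.06402 = 6.00 ≈ 6 → NiSO4·6H2O

NiSO4·6H2O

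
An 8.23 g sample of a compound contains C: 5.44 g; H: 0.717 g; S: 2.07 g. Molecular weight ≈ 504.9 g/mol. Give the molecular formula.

C: 5.44 g ÷ 12.01 g/mol = 0.453 mol
H: 0.717 g ÷ 1.008 g/mol = 0.7113 mol
S: 2.07 g ÷ 32.07 g/mol = 0.06455 mol
Ratios (÷ 0.06455): C 7.018, H 11.020, S 1.000
Ratio ≈ 7:11:1, so the empirical formula is C7H11S
Empirical-formula mass = 127.23 g/mol
n = 504.9 / 127.23 = 3.97 ≈ 4
Molecular formula = (C7H11S)×4 = C28H44S4

C28H44S4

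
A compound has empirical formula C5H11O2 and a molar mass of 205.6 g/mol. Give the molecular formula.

C10H22O4

Empirical-formula mass = 103.14 g/mol
n = 205.6 / 103.14 = 1.99 ≈ 2
Molecular formula = (C5H11O2)2 = C10H22O4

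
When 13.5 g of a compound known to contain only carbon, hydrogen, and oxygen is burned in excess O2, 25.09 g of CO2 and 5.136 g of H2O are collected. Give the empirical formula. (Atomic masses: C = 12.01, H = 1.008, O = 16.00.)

C3H3O2

mol C = 25.09 / 44.01 = 0.5701; mass C = 0.5701 × 12.01 = 6.847 g
mol H = 2 × (5.136 / 18.02) = 0.5700; mass H = 0.5700 × 1.008 = 0.5746 g
mass O = 13.5 − (7.421) = 6.079 g → mol O = 0.3799
Divide by the smallest (0.3799 mol O): C 1.501, H 1.500, O 1.000
Multiply by 2: C 3.00, H 3.00, O 2.00 → C3H3O2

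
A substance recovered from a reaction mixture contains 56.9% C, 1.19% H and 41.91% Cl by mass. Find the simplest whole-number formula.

C4HCl

Assume 100 g: 56.9 g C, 1.19 g H, 41.91 g Cl.
n(C) = 56.9/12.01 = 4.738, n(H) = 1.19/1.008 = 1.181, n(Cl) = 41.91/35.45 = 1.182
Smallest is H at 1.181 mol; normalising gives C 4.013, H 1.000, Cl 1.001
→ C4HCl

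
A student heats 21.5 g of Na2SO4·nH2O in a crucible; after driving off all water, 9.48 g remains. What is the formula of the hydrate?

Na2SO4·10H2O

Mass of water lost = 21.5 − 9.48 = 12.02 g → 12.02 / 18.02 = 0.667 mol H2O
Molar mass of Na2SO4 = 142.05 g/mol → mol Na2SO4 = 9.48 / 142.05 = 0.06674
n = 0.667 / 0.06674 = 9.99 ≈ 10 → Na2SO4·10H2O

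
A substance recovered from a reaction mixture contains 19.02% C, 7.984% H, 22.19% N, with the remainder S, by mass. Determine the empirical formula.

Assume 100 g: 19.02 g C, 7.984 g H, 22.19 g N, 50.806 g S.
Moles — C: 19.02 / 12.01 = 1.584 mol; H: 7.984 / 1.008 = 7.921 mol; N: 22.19 / 14.01 = 1.584 mol; S: 50.806 / 32.07 = 1.584 mol
Divide by the smallest (1.584 mol C): C 1.000, H 5.001, N 1.000, S 1.000
Ratio ≈ 1:5:1:1, so the empirical formula is CH5NS

CH5NS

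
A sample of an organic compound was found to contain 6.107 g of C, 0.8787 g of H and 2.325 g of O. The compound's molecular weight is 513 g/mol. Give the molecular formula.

Moles — C: 6.107 / 12.01 = 0.5085 mol; H: 0.8787 / 1.008 = 0.8717 mol; O: 2.325 / 16.00 = 0.1453 mol
Divide by the smallest (0.1453 mol O): C 3.499, H 5.999, O 1.000
×2: C 7.00, H 12.00, O 2.00 → C7H12O2
Empirical-formula mass = 128.17 g/mol
n = 513 / 128.17 = 4.00 ≈ 4
Molecular formula = (C7H12O2)×4 = C28H48O8

C28H48O8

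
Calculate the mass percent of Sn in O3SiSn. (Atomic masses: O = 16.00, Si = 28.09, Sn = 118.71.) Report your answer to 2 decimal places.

60.94%

Molar mass = 3(16.00) + 1(28.09) + 1(118.71) = 194.800 g/mol
Mass of Sn per mole = 1 × 118.71 = 118.710 g
% Sn = 118.710 / 194.800 × 100 = 60.94%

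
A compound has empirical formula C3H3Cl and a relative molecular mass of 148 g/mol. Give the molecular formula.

Empirical-formula mass = 74.50 g/mol
n = 148 / 74.50 = 1.99 ≈ 2
Molecular formula = (C3H3Cl)2 = C6H6Cl2

C6H6Cl2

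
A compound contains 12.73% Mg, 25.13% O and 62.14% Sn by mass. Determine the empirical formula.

Assume 100 g: 12.73 g Mg, 25.13 g O, 62.14 g Sn.
n(Mg) = 12.73/24.31 = 0.5237, n(O) = 25.13/16.00 = 1.571, n(Sn) = 62.14/118.71 = 0.5235
Ratios (÷ 0.5235): Mg 1.000, O 3.000, Sn 1.000
Ratio ≈ 1:3:1, so the empirical formula is MgO3Sn

MgO3Sn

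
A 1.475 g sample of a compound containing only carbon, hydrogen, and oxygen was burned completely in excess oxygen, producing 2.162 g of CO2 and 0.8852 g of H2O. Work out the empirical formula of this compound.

CH2O

mol C = 2.162 / 44.01 = 0.04913; mass C = 0.04913 × 12.01 = 0.5900 g
mol H = 2 × (0.8852 / 18.02) = 0.09825; mass H = 0.09825 × 1.008 = 0.09903 g
mass O = 1.475 − (0.6890) = 0.7860 g → mol O = 0.04912
Ratios (÷ 0.04912): C 1.000, H 2.000, O 1.000
≈ 1:2:1 → CH2O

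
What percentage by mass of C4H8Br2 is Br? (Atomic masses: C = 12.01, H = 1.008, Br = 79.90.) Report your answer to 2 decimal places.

74.01%

Molar mass = 4(12.01) + 8(1.008) + 2(79.90) = 215.904 g/mol
Mass of Br per mole = 2 × 79.90 = 159.800 g
% Br = 159.800 / 215.904 × 100 = 74.01%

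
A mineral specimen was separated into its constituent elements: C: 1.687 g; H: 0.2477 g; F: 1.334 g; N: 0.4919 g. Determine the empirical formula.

Moles — C: 1.687 / 12.01 = 0.1405 mol; H: 0.2477 / 1.008 = 0.2457 mol; F: 1.334 / 19.00 = 0.07021 mol; N: 0.4919 / 14.01 = 0.03511 mol
Divide by the smallest (0.03511 mol N): C 4.001, H 6.999, F 2.000, N 1.000
→ C4H7F2N

C4H7F2N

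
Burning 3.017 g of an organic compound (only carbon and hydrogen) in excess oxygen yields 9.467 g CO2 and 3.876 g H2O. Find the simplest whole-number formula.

mol C = 9.467 / 44.01 = 0.2151; mass C = 0.2151 × 12.01 = 2.583 g
mol H = 2 × (3.876 / 18.02) = 0.4302; mass H = 0.4302 × 1.008 = 0.4336 g
Smallest is C at 0.2151 mol; normalising gives C 1.000, H 2.000
≈ 1:2 → CH2

CH2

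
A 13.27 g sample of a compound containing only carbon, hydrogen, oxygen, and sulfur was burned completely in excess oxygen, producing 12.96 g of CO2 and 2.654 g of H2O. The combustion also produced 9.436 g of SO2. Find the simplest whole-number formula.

C2H2O2S

mol C = 12.96 / 44.01 = 0.2945; mass C = 0.2945 × 12.01 = 3.537 g
mol H = 2 × (2.654 / 18.02) = 0.2946; mass H = 0.2946 × 1.008 = 0.2969 g
mol S = 9.436 / 64.07 = 0.1473; mass S = 4.723 g
mass O = 13.27 − (8.557) = 4.713 g → mol O = 0.2946
Ratios (÷ 0.1473): C 1.999, H 2.000, O 2.000, S 1.000
→ C2H2O2S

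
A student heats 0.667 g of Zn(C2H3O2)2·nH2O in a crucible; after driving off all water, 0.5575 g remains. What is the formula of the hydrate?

Mass of water lost = 0.667 − 0.5575 = 0.1095 g → 0.1095 / 18.02 = 0.006077 mol H2O
Molar mass of Zn(C2H3O2)2 = 183.47 g/mol → mol Zn(C2H3O2)2 = 0.5575 / 183.47 = 0.003039
n = 0.006077 / 0.003039 = 2.00 ≈ 2 → Zn(C2H3O2)2·2H2O

Zn(C2H3O2)2·2H2O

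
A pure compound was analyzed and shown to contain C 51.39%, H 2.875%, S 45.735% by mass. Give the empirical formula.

Assume 100 g: 51.39 g C, 2.875 g H, 45.735 g S.
Moles — C: 51.39 / 12.01 = 4.279 mol; H: 2.875 / 1.008 = 2.852 mol; S: 45.735 / 32.07 = 1.426 mol
Divide by the smallest (1.426 mol S): C 3.000, H 2.000, S 1.000
≈ 3:2:1 → C3H2S

C3H2S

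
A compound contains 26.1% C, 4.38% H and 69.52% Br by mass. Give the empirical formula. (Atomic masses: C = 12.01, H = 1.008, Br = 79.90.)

Assume 100 g: 26.1 g C, 4.38 g H, 69.52 g Br.
Moles — C: 26.1 / 12.01 = 2.173 mol; H: 4.38 / 1.008 = 4.345 mol; Br: 69.52 / 79.90 = 0.8701 mol
Smallest is Br at 0.8701 mol; normalising gives C 2.498, H 4.994, Br 1.000
Multiply by 2: C 5.00, H 9.99, Br 2.00 → C5H10Br2

C5H10Br2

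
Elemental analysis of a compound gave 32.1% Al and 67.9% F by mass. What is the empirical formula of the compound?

Assume 100 g: 32.1 g Al, 67.9 g F.
Al: 32.1 g ÷ 26.98 g/mol = 1.19 mol
F: 67.9 g ÷ 19.00 g/mol = 3.574 mol
Smallest is Al at 1.19 mol; normalising gives Al 1.000, F 3.004
→ AlF3

AlF3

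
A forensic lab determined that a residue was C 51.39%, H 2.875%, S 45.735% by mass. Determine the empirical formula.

Assume 100 g: 51.39 g C, 2.875 g H, 45.735 g S.
C: 51.39 g ÷ 12.01 g/mol = 4.279 mol
H: 2.875 g ÷ 1.008 g/mol = 2.852 mol
S: 45.735 g ÷ 32.07 g/mol = 1.426 mol
Smallest is S at 1.426 mol; normalising gives C 3.000, H 2.000, S 1.000
→ C3H2S

C3H2S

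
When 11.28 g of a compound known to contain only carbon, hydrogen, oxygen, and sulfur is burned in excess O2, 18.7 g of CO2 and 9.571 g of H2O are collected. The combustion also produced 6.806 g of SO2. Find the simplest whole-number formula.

mol C = 18.7 / 44.01 = 0.4249; mass C = 0.4249 × 12.01 = 5.103 g
mol H = 2 × (9.571 / 18.02) = 1.062; mass H = 1.062 × 1.008 = 1.071 g
mol S = 6.806 / 64.07 = 0.1062; mass S = 3.407 g
mass O = 11.28 − (9.581) = 1.699 g → mol O = 0.1062
Divide by the smallest (0.1062 mol O): C 4.000, H 10.001, O 1.000, S 1.000
≈ 4:10:1:1 → C4H10OS

C4H10OS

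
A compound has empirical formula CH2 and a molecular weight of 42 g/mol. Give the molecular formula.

Empirical-formula mass = 14.03 g/mol
n = 42 / 14.03 = 2.99 ≈ 3
Molecular formula = (CH2)3 = C3H6

C3H6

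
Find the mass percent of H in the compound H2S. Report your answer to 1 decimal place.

Molar mass = 2(1.008) + 1(32.07) = 34.086 g/mol
Mass of H per mole = 2 × 1.008 = 2.016 g
% H = 2.016 / 34.086 × 100 = 5.9%

5.9%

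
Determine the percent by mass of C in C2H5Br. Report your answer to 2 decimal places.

22.04%

Molar mass = 2(12.01) + 5(1.008) + 1(79.90) = 108.960 g/mol
Mass of C per mole = 2 × 12.01 = 24.020 g
% C = 24.020 / 108.960 × 100 = 22.04%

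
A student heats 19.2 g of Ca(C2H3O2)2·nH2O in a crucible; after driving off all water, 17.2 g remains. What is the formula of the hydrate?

Ca(C2H3O2)2·H2O

Mass of water lost = 19.2 − 17.2 = 2 g → 2 / 18.02 = 0.111 mol H2O
Molar mass of Ca(C2H3O2)2 = 158.17 g/mol → mol Ca(C2H3O2)2 = 17.2 / 158.17 = 0.1087
n = 0.111 / 0.1087 = 1.02 ≈ 1 → Ca(C2H3O2)2·H2O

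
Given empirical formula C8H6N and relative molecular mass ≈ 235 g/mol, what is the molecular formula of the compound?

C16H12N2

Empirical-formula mass = 116.14 g/mol
n = 235 / 116.14 = 2.02 ≈ 2
Molecular formula = (C8H6N)2 = C16H12N2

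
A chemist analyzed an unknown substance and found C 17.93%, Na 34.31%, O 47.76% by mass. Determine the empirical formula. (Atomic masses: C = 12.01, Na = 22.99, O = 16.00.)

Assume 100 g: 17.93 g C, 34.31 g Na, 47.76 g O.
n(C) = 17.93/12.01 = 1.493, n(Na) = 34.31/22.99 = 1.492, n(O) = 47.76/16.00 = 2.985
Ratios (÷ 1.492): C 1.000, Na 1.000, O 2.000
Ratio ≈ 1:1:2, so the empirical formula is CNaO2

CNaO2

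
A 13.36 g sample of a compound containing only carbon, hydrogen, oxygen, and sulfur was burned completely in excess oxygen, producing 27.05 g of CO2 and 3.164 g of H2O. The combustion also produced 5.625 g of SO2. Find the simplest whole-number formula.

mol C = 27.05 / 44.01 = 0.6146; mass C = 0.6146 × 12.01 = 7.382 g
mol H = 2 × (3.164 / 18.02) = 0.3512; mass H = 0.3512 × 1.008 = 0.3540 g
mol S = 5.625 / 64.07 = 0.08779; mass S = 2.816 g
mass O = 13.36 − (10.55) = 2.809 g → mol O = 0.1755
Divide by the smallest (0.08779 mol S): C 7.001, H 4.000, O 1.999, S 1.000
→ C7H4O2S

C7H4O2S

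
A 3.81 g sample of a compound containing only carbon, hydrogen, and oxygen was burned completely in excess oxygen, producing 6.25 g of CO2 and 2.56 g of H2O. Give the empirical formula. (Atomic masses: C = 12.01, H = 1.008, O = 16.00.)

C5H10O4

mol C = 6.25 / 44.01 = 0.1420; mass C = 0.1420 × 12.01 = 1.706 g
mol H = 2 × (2.56 / 18.02) = 0.2841; mass H = 0.2841 × 1.008 = 0.2864 g
mass O = 3.81 − (1.992) = 1.818 g → mol O = 0.1136
Smallest is O at 0.1136 mol; normalising gives C 1.250, H 2.501, O 1.000
Multiply by 4: C 5.00, H 10.00, O 4.00 → C5H10O4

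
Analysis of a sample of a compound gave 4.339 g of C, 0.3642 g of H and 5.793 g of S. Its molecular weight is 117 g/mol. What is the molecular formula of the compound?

C4H4S2

Moles — C: 4.339 / 12.01 = 0.3613 mol; H: 0.3642 / 1.008 = 0.3613 mol; S: 5.793 / 32.07 = 0.1806 mol
Divide by the smallest (0.1806 mol S): C 2.000, H 2.000, S 1.000
Ratio ≈ 2:2:1, so the empirical formula is C2H2S
Empirical-formula mass = 58.11 g/mol
n = 117 / 58.11 = 2.01 ≈ 2
Molecular formula = (C2H2S)×2 = C4H4S2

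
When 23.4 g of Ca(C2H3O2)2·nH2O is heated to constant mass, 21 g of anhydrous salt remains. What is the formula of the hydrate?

Ca(C2H3O2)2·H2O

Mass of water lost = 23.4 − 21 = 2.4 g → 2.4 / 18.02 = 0.1332 mol H2O
Molar mass of Ca(C2H3O2)2 = 158.17 g/mol → mol Ca(C2H3O2)2 = 21 / 158.17 = 0.1328
n = 0.1332 / 0.1328 = 1.00 ≈ 1 → Ca(C2H3O2)2·H2O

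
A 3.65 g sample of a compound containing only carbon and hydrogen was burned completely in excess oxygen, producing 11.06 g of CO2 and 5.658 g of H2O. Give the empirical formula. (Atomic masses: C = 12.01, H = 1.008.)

C2H5

mol C = 11.06 / 44.01 = 0.2513; mass C = 0.2513 × 12.01 = 3.018 g
mol H = 2 × (5.658 / 18.02) = 0.6280; mass H = 0.6280 × 1.008 = 0.6330 g
Divide by the smallest (0.2513 mol C): C 1.000, H 2.499
Multiply by 2: C 2.00, H 5.00 → C2H5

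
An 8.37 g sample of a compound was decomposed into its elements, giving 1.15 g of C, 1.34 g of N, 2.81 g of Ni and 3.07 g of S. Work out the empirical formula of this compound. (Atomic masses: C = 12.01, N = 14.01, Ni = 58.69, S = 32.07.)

Moles — C: 1.15 / 12.01 = 0.09575 mol; N: 1.34 / 14.01 = 0.09565 mol; Ni: 2.81 / 58.69 = 0.04788 mol; S: 3.07 / 32.07 = 0.09573 mol
Smallest is Ni at 0.04788 mol; normalising gives C 2.000, N 1.998, Ni 1.000, S 1.999
Ratio ≈ 2:2:1:2, so the empirical formula is C2N2NiS2

C2N2NiS2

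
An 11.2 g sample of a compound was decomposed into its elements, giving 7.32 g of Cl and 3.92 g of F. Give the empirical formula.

n(Cl) = 7.32/35.45 = 0.2065, n(F) = 3.92/19.00 = 0.2063
Divide by the smallest (0.2063 mol F): Cl 1.001, F 1.000
Ratio ≈ 1:1, so the empirical formula is ClF

ClF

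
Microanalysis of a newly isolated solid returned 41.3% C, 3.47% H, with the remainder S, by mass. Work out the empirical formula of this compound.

C2H2S

Assume 100 g: 41.3 g C, 3.47 g H, 55.23 g S.
C: 41.3 g ÷ 12.01 g/mol = 3.439 mol
H: 3.47 g ÷ 1.008 g/mol = 3.442 mol
S: 55.23 g ÷ 32.07 g/mol = 1.722 mol
Ratios (÷ 1.722): C 1.997, H 1.999, S 1.000
Ratio ≈ 2:2:1, so the empirical formula is C2H2S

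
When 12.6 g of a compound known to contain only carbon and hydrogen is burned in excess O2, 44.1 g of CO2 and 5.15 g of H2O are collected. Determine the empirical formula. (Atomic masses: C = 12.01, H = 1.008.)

C7H4

mol C = 44.1 / 44.01 = 1.002; mass C = 1.002 × 12.01 = 12.03 g
mol H = 2 × (5.15 / 18.02) = 0.5716; mass H = 0.5716 × 1.008 = 0.5762 g
Smallest is H at 0.5716 mol; normalising gives C 1.753, H 1.000
×4: C 7.01, H 4.00 → C7H4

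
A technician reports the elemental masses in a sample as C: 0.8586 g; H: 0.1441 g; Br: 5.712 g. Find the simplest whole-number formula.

n(C) = 0.8586/12.01 = 0.07149, n(H) = 0.1441/1.008 = 0.143, n(Br) = 5.712/79.90 = 0.07149
Smallest is Br at 0.07149 mol; normalising gives C 1.000, H 2.000, Br 1.000
→ CH2Br

CH2Br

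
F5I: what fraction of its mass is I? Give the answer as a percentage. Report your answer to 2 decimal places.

57.19%

Molar mass = 5(19.00) + 1(126.90) = 221.900 g/mol
Mass of I per mole = 1 × 126.90 = 126.900 g
% I = 126.900 / 221.900 × 100 = 57.19%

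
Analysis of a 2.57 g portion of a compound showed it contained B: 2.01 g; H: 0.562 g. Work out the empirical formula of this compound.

Moles — B: 2.01 / 10.81 = 0.1859 mol; H: 0.562 / 1.008 = 0.5575 mol
Ratios (÷ 0.1859): B 1.000, H 2.999
→ BH3

BH3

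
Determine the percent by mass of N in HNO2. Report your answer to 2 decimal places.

29.80%

Molar mass = 1(1.008) + 1(14.01) + 2(16.00) = 47.018 g/mol
Mass of N per mole = 1 × 14.01 = 14.010 g
% N = 14.010 / 47.018 × 100 = 29.80%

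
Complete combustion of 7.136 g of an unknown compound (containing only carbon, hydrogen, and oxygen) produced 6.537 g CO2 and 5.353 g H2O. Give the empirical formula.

mol C = 6.537 / 44.01 = 0.1485; mass C = 0.1485 × 12.01 = 1.784 g
mol H = 2 × (5.353 / 18.02) = 0.5941; mass H = 0.5941 × 1.008 = 0.5989 g
mass O = 7.136 − (2.383) = 4.753 g → mol O = 0.2971
Ratios (÷ 0.1485): C 1.000, H 4.000, O 2.000
Ratio ≈ 1:4:2, so the empirical formula is CH4O2

CH4O2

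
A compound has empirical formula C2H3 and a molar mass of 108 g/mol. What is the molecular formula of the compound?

Empirical-formula mass = 27.04 g/mol
n = 108 / 27.04 = 3.99 ≈ 4
Molecular formula = (C2H3)4 = C8H12

C8H12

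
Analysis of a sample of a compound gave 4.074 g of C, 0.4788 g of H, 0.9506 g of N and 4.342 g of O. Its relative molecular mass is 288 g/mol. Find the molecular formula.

C10H14N2O8

C: 4.074 g ÷ 12.01 g/mol = 0.3392 mol
H: 0.4788 g ÷ 1.008 g/mol = 0.475 mol
N: 0.9506 g ÷ 14.01 g/mol = 0.06785 mol
O: 4.342 g ÷ 16.00 g/mol = 0.2714 mol
Divide by the smallest (0.06785 mol N): C 4.999, H 7.001, N 1.000, O 4.000
≈ 5:7:1:4 → C5H7NO4
Empirical-formula mass = 145.12 g/mol
n = 288 / 145.12 = 1.98 ≈ 2
Molecular formula = (C5H7NO4)×2 = C10H14N2O8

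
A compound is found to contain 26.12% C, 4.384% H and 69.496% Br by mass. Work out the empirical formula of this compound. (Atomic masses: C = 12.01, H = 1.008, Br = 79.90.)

Assume 100 g: 26.12 g C, 4.384 g H, 69.496 g Br.
C: 26.12 g ÷ 12.01 g/mol = 2.175 mol
H: 4.384 g ÷ 1.008 g/mol = 4.349 mol
Br: 69.496 g ÷ 79.90 g/mol = 0.8698 mol
Smallest is Br at 0.8698 mol; normalising gives C 2.500, H 5.000, Br 1.000
Scaling by 2: C 5.00, H 10.00, Br 2.00 → C5H10Br2

C5H10Br2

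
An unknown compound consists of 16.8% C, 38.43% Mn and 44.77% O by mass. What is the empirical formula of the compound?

Assume 100 g: 16.8 g C, 38.43 g Mn, 44.77 g O.
n(C) = 16.8/12.01 = 1.399, n(Mn) = 38.43/54.94 = 0.6995, n(O) = 44.77/16.00 = 2.798
Smallest is Mn at 0.6995 mol; normalising gives C 2.000, Mn 1.000, O 4.000
≈ 2:1:4 → C2MnO4

C2MnO4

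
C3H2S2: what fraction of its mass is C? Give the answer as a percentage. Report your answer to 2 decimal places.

35.26%

Molar mass = 3(12.01) + 2(1.008) + 2(32.07) = 102.186 g/mol
Mass of C per mole = 3 × 12.01 = 36.030 g
% C = 36.030 / 102.186 × 100 = 35.26%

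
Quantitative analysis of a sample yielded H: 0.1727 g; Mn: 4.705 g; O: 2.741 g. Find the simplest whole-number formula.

H2MnO2

n(H) = 0.1727/1.008 = 0.1713, n(Mn) = 4.705/54.94 = 0.08564, n(O) = 2.741/16.00 = 0.1713
Ratios (÷ 0.08564): H 2.001, Mn 1.000, O 2.000
→ H2MnO2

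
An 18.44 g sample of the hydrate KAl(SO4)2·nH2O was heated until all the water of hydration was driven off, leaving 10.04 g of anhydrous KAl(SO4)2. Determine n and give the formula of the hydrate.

KAl(SO4)2·12H2O

Mass of water lost = 18.44 − 10.04 = 8.4 g → 8.4 / 18.02 = 0.4661 mol H2O
Molar mass of KAl(SO4)2 = 258.22 g/mol → mol KAl(SO4)2 = 10.04 / 258.22 = 0.03888
n = 0.4661 / 0.03888 = 11.99 ≈ 12 → KAl(SO4)2·12H2O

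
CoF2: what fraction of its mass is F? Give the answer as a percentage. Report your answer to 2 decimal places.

Molar mass = 1(58.93) + 2(19.00) = 96.930 g/mol
Mass of F per mole = 2 × 19.00 = 38.000 g
% F = 38.000 / 96.930 × 100 = 39.20%

39.20%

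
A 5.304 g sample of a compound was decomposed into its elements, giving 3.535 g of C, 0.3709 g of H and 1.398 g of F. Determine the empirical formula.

n(C) = 3.535/12.01 = 0.2943, n(H) = 0.3709/1.008 = 0.368, n(F) = 1.398/19.00 = 0.07358
Smallest is F at 0.07358 mol; normalising gives C 4.000, H 5.001, F 1.000
Ratio ≈ 4:5:1, so the empirical formula is C4H5F

C4H5F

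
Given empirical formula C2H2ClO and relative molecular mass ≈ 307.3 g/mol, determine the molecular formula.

C8H8Cl4O4

Empirical-formula mass = 77.49 g/mol
n = 307.3 / 77.49 = 3.97 ≈ 4
Molecular formula = (C2H2ClO)4 = C8H8Cl4O4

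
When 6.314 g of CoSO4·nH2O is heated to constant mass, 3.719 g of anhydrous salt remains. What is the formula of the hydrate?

CoSO4·6H2O

Mass of water lost = 6.314 − 3.719 = 2.595 g → 2.595 / 18.02 = 0.144 mol H2O
Molar mass of CoSO4 = 155.00 g/mol → mol CoSO4 = 3.719 / 155.00 = 0.02399
n = 0.144 / 0.02399 = 6.00 ≈ 6 → CoSO4·6H2O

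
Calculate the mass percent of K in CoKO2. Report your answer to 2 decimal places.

30.07%

Molar mass = 1(58.93) + 1(39.10) + 2(16.00) = 130.030 g/mol
Mass of K per mole = 1 × 39.10 = 39.100 g
% K = 39.100 / 130.030 × 100 = 30.07%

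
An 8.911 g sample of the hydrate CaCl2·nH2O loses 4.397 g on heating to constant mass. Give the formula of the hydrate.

CaCl2·6H2O

Mass of anhydrous CaCl2 = 8.911 − 4.397 = 4.514 g
mol H2O = 4.397 / 18.02 = 0.244
Molar mass of CaCl2 = 110.98 g/mol → mol CaCl2 = 4.514 / 110.98 = 0.04067
n = 0.244 / 0.04067 = 6.00 ≈ 6 → CaCl2·6H2O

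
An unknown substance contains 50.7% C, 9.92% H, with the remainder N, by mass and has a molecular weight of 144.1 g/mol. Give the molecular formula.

C6H14N4

Assume 100 g: 50.7 g C, 9.92 g H, 39.38 g N.
Moles — C: 50.7 / 12.01 = 4.221 mol; H: 9.92 / 1.008 = 9.841 mol; N: 39.38 / 14.01 = 2.811 mol
Smallest is N at 2.811 mol; normalising gives C 1.502, H 3.501, N 1.000
×2: C 3.00, H 7.00, N 2.00 → C3H7N2
Empirical-formula mass = 71.11 g/mol
n = 144.1 / 71.11 = 2.03 ≈ 2
Molecular formula = (C3H7N2)×2 = C6H14N4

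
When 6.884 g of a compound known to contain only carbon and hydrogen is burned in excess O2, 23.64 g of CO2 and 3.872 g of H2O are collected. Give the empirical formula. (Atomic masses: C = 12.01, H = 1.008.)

C5H4

mol C = 23.64 / 44.01 = 0.5372; mass C = 0.5372 × 12.01 = 6.451 g
mol H = 2 × (3.872 / 18.02) = 0.4297; mass H = 0.4297 × 1.008 = 0.4332 g
Divide by the smallest (0.4297 mol H): C 1.250, H 1.000
×4: C 5.00, H 4.00 → C5H4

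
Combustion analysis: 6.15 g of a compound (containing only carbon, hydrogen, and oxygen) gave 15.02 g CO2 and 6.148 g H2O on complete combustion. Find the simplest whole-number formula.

mol C = 15.02 / 44.01 = 0.3413; mass C = 0.3413 × 12.01 = 4.099 g
mol H = 2 × (6.148 / 18.02) = 0.6824; mass H = 0.6824 × 1.008 = 0.6878 g
mass O = 6.15 − (4.787) = 1.363 g → mol O = 0.08521
Divide by the smallest (0.08521 mol O): C 4.005, H 8.008, O 1.000
≈ 4:8:1 → C4H8O

C4H8O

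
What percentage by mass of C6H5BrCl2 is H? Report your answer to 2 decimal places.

Molar mass = 6(12.01) + 5(1.008) + 1(79.90) + 2(35.45) = 227.900 g/mol
Mass of H per mole = 5 × 1.008 = 5.040 g
% H = 5.040 / 227.900 × 100 = 2.21%

2.21%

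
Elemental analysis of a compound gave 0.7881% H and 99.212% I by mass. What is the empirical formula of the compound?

Assume 100 g: 0.7881 g H, 99.212 g I.
H: 0.7881 g ÷ 1.008 g/mol = 0.7818 mol
I: 99.212 g ÷ 126.90 g/mol = 0.7818 mol
Divide by the smallest (0.7818 mol I): H 1.000, I 1.000
Ratio ≈ 1:1, so the empirical formula is HI

HI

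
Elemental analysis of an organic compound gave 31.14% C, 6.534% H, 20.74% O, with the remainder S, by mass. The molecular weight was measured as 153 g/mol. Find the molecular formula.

Assume 100 g: 31.14 g C, 6.534 g H, 20.74 g O, 41.586 g S.
C: 31.14 g ÷ 12.01 g/mol = 2.593 mol
H: 6.534 g ÷ 1.008 g/mol = 6.482 mol
O: 20.74 g ÷ 16.00 g/mol = 1.296 mol
S: 41.586 g ÷ 32.07 g/mol = 1.297 mol
Smallest is O at 1.296 mol; normalising gives C 2.000, H 5.001, O 1.000, S 1.000
→ C2H5OS
Empirical-formula mass = 77.13 g/mol
n = 153 / 77.13 = 1.98 ≈ 2
Molecular formula = (C2H5OS)×2 = C4H10O2S2

C4H10O2S2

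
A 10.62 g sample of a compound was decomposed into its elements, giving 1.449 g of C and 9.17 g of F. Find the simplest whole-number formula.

Moles — C: 1.449 / 12.01 = 0.1206 mol; F: 9.17 / 19.00 = 0.4826 mol
Ratios (÷ 0.1206): C 1.000, F 4.000
Ratio ≈ 1:4, so the empirical formula is CF4

CF4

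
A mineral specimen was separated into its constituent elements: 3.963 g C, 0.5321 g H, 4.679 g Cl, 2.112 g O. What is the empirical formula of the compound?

Moles — C: 3.963 / 12.01 = 0.33 mol; H: 0.5321 / 1.008 = 0.5279 mol; Cl: 4.679 / 35.45 = 0.132 mol; O: 2.112 / 16.00 = 0.132 mol
Divide by the smallest (0.132 mol Cl): C 2.500, H 3.999, Cl 1.000, O 1.000
×2: C 5.00, H 8.00, Cl 2.00, O 2.00 → C5H8Cl2O2

C5H8Cl2O2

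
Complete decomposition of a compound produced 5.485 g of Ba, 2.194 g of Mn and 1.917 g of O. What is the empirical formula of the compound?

n(Ba) = 5.485/137.33 = 0.03994, n(Mn) = 2.194/54.94 = 0.03993, n(O) = 1.917/16.00 = 0.1198
Smallest is Mn at 0.03993 mol; normalising gives Ba 1.000, Mn 1.000, O 3.000
Ratio ≈ 1:1:3, so the empirical formula is BaMnO3

BaMnO3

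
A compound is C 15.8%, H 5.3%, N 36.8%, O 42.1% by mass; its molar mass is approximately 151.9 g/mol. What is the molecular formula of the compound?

C2H8N4O4

Assume 100 g: 15.8 g C, 5.3 g H, 36.8 g N, 42.1 g O.
C: 15.8 g ÷ 12.01 g/mol = 1.316 mol
H: 5.3 g ÷ 1.008 g/mol = 5.258 mol
N: 36.8 g ÷ 14.01 g/mol = 2.627 mol
O: 42.1 g ÷ 16.00 g/mol = 2.631 mol
Divide by the smallest (1.316 mol C): C 1.000, H 3.997, N 1.997, O 2.000
Ratio ≈ 1:4:2:2, so the empirical formula is CH4N2O2
Empirical-formula mass = 76.06 g/mol
n = 151.9 / 76.06 = 2.00 ≈ 2
Molecular formula = (CH4N2O2)×2 = C2H8N4O4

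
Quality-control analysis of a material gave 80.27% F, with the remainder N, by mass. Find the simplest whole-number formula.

Assume 100 g: 80.27 g F, 19.73 g N.
Moles — F: 80.27 / 19.00 = 4.225 mol; N: 19.73 / 14.01 = 1.408 mol
Divide by the smallest (1.408 mol N): F 3.000, N 1.000
≈ 3:1 → F3N

F3N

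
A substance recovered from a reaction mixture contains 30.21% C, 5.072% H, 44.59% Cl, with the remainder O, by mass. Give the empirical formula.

C2H4ClO

Assume 100 g: 30.21 g C, 5.072 g H, 44.59 g Cl, 20.128 g O.
C: 30.21 g ÷ 12.01 g/mol = 2.515 mol
H: 5.072 g ÷ 1.008 g/mol = 5.032 mol
Cl: 44.59 g ÷ 35.45 g/mol = 1.258 mol
O: 20.128 g ÷ 16.00 g/mol = 1.258 mol
Divide by the smallest (1.258 mol Cl): C 2.000, H 4.000, Cl 1.000, O 1.000
Ratio ≈ 2:4:1:1, so the empirical formula is C2H4ClO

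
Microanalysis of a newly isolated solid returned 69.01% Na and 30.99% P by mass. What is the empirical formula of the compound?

Assume 100 g: 69.01 g Na, 30.99 g P.
Na: 69.01 g ÷ 22.99 g/mol = 3.002 mol
P: 30.99 g ÷ 30.97 g/mol = 1.001 mol
Smallest is P at 1.001 mol; normalising gives Na 3.000, P 1.000
→ Na3P

Na3P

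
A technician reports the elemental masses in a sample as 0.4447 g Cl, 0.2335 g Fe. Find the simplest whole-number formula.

Cl3Fe

Moles — Cl: 0.4447 / 35.45 = 0.01254 mol; Fe: 0.2335 / 55.85 = 0.004181 mol
Divide by the smallest (0.004181 mol Fe): Cl 3.000, Fe 1.000
≈ 3:1 → Cl3Fe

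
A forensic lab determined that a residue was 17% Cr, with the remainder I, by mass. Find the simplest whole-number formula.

CrI2

Assume 100 g: 17 g Cr, 83 g I.
n(Cr) = 17/52.00 = 0.3269, n(I) = 83/126.90 = 0.6541
Smallest is Cr at 0.3269 mol; normalising gives Cr 1.000, I 2.001
≈ 1:2 → CrI2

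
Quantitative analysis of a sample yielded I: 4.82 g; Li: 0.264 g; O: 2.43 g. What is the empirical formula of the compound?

Moles — I: 4.82 / 126.90 = 0.03798 mol; Li: 0.264 / 6.94 = 0.03804 mol; O: 2.43 / 16.00 = 0.1519 mol
Smallest is I at 0.03798 mol; normalising gives I 1.000, Li 1.002, O 3.999
→ ILiO4

ILiO4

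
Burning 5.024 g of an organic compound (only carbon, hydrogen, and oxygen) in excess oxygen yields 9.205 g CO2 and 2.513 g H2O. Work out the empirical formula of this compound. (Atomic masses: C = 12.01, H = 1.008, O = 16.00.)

C3H4O2

mol C = 9.205 / 44.01 = 0.2092; mass C = 0.2092 × 12.01 = 2.512 g
mol H = 2 × (2.513 / 18.02) = 0.2789; mass H = 0.2789 × 1.008 = 0.2811 g
mass O = 5.024 − (2.793) = 2.231 g → mol O = 0.1394
Ratios (÷ 0.1394): C 1.500, H 2.000, O 1.000
Multiply by 2: C 3.00, H 4.00, O 2.00 → C3H4O2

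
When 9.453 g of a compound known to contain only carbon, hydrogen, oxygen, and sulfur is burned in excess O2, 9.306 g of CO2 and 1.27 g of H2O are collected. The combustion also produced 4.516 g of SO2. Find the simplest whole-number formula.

C3H2O4S

mol C = 9.306 / 44.01 = 0.2115; mass C = 0.2115 × 12.01 = 2.540 g
mol H = 2 × (1.27 / 18.02) = 0.1410; mass H = 0.1410 × 1.008 = 0.1421 g
mol S = 4.516 / 64.07 = 0.07049; mass S = 2.260 g
mass O = 9.453 − (4.942) = 4.511 g → mol O = 0.2819
Ratios (÷ 0.07049): C 3.000, H 2.000, O 4.000, S 1.000
≈ 3:2:4:1 → C3H2O4S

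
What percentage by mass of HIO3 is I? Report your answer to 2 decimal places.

72.14%

Molar mass = 1(1.008) + 1(126.90) + 3(16.00) = 175.908 g/mol
Mass of I per mole = 1 × 126.90 = 126.900 g
% I = 126.900 / 175.908 × 100 = 72.14%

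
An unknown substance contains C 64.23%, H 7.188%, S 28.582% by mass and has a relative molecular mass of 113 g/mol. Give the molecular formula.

Assume 100 g: 64.23 g C, 7.188 g H, 28.582 g S.
n(C) = 64.23/12.01 = 5.348, n(H) = 7.188/1.008 = 7.131, n(S) = 28.582/32.07 = 0.8912
Ratios (÷ 0.8912): C 6.001, H 8.001, S 1.000
≈ 6:8:1 → C6H8S
Empirical-formula mass = 112.19 g/mol
n = 113 / 112.19 = 1.01 ≈ 1
Molecular formula = empirical formula = C6H8S

C6H8S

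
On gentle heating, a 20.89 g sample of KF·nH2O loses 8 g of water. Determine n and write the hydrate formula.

Mass of anhydrous KF = 20.89 − 8 = 12.89 g
mol H2O = 8 / 18.02 = 0.444
Molar mass of KF = 58.10 g/mol → mol KF = 12.89 / 58.10 = 0.2219
n = 0.444 / 0.2219 = 2.00 ≈ 2 → KF·2H2O

KF·2H2O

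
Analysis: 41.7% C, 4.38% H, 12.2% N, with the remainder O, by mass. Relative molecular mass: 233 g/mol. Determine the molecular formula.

Assume 100 g: 41.7 g C, 4.38 g H, 12.2 g N, 41.72 g O.
Moles — C: 41.7 / 12.01 = 3.472 mol; H: 4.38 / 1.008 = 4.345 mol; N: 12.2 / 14.01 = 0.8708 mol; O: 41.72 / 16.00 = 2.607 mol
Divide by the smallest (0.8708 mol N): C 3.987, H 4.990, N 1.000, O 2.994
Ratio ≈ 4:5:1:3, so the empirical formula is C4H5NO3
Empirical-formula mass = 115.09 g/mol
n = 233 / 115.09 = 2.02 ≈ 2
Molecular formula = (C4H5NO3)×2 = C8H10N2O6

C8H10N2O6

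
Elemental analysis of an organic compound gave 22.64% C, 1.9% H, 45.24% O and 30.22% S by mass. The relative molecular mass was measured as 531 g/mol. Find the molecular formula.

Assume 100 g: 22.64 g C, 1.9 g H, 45.24 g O, 30.22 g S.
C: 22.64 g ÷ 12.01 g/mol = 1.885 mol
H: 1.9 g ÷ 1.008 g/mol = 1.885 mol
O: 45.24 g ÷ 16.00 g/mol = 2.828 mol
S: 30.22 g ÷ 32.07 g/mol = 0.9423 mol
Divide by the smallest (0.9423 mol S): C 2.000, H 2.000, O 3.001, S 1.000
Ratio ≈ 2:2:3:1, so the empirical formula is C2H2O3S
Empirical-formula mass = 106.11 g/mol
n = 531 / 106.11 = 5.00 ≈ 5
Molecular formula = (C2H2O3S)×5 = C10H10O15S5

C10H10O15S5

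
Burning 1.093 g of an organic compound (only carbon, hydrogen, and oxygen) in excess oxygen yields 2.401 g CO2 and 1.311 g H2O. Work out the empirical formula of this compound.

C3H8O

mol C = 2.401 / 44.01 = 0.05456; mass C = 0.05456 × 12.01 = 0.6552 g
mol H = 2 × (1.311 / 18.02) = 0.1455; mass H = 0.1455 × 1.008 = 0.1467 g
mass O = 1.093 − (0.8019) = 0.2911 g → mol O = 0.01819
Smallest is O at 0.01819 mol; normalising gives C 2.998, H 7.997, O 1.000
≈ 3:8:1 → C3H8O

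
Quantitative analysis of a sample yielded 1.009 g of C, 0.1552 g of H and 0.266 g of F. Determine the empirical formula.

C6H11F

Moles — C: 1.009 / 12.01 = 0.08401 mol; H: 0.1552 / 1.008 = 0.154 mol; F: 0.266 / 19.00 = 0.014 mol
Divide by the smallest (0.014 mol F): C 6.001, H 10.998, F 1.000
→ C6H11F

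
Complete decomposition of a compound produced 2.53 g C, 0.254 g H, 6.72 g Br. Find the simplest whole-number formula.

C: 2.53 g ÷ 12.01 g/mol = 0.2107 mol
H: 0.254 g ÷ 1.008 g/mol = 0.252 mol
Br: 6.72 g ÷ 79.90 g/mol = 0.08411 mol
Divide by the smallest (0.08411 mol Br): C 2.505, H 2.996, Br 1.000
Scaling by 2: C 5.01, H 5.99, Br 2.00 → C5H6Br2

C5H6Br2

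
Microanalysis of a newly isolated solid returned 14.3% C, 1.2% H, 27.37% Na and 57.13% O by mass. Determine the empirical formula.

Assume 100 g: 14.3 g C, 1.2 g H, 27.37 g Na, 57.13 g O.
Moles — C: 14.3 / 12.01 = 1.191 mol; H: 1.2 / 1.008 = 1.19 mol; Na: 27.37 / 22.99 = 1.191 mol; O: 57.13 / 16.00 = 3.571 mol
Ratios (÷ 1.19): C 1.000, H 1.000, Na 1.000, O 2.999
Ratio ≈ 1:1:1:3, so the empirical formula is CHNaO3

CHNaO3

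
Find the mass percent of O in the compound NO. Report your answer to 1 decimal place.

53.3%

Molar mass = 1(14.01) + 1(16.00) = 30.010 g/mol
Mass of O per mole = 1 × 16.00 = 16.000 g
% O = 16.000 / 30.010 × 100 = 53.3%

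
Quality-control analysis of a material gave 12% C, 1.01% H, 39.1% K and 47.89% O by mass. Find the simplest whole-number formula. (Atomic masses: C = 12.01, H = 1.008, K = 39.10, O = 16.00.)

Assume 100 g: 12 g C, 1.01 g H, 39.1 g K, 47.89 g O.
C: 12 g ÷ 12.01 g/mol = 0.9992 mol
H: 1.01 g ÷ 1.008 g/mol = 1.002 mol
K: 39.1 g ÷ 39.10 g/mol = 1 mol
O: 47.89 g ÷ 16.00 g/mol = 2.993 mol
Divide by the smallest (0.9992 mol C): C 1.000, H 1.003, K 1.001, O 2.996
→ CHKO3

CHKO3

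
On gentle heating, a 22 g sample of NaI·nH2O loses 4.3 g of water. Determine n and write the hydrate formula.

NaI·2H2O

Mass of anhydrous NaI = 22 − 4.3 = 17.7 g
mol H2O = 4.3 / 18.02 = 0.2386
Molar mass of NaI = 149.89 g/mol → mol NaI = 17.7 / 149.89 = 0.1181
n = 0.2386 / 0.1181 = 2.02 ≈ 2 → NaI·2H2O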